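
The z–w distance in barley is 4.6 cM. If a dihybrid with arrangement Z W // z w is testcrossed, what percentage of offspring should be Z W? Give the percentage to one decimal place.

47.7%

A map distance of 4.6 cM corresponds to a recombination frequency of 0.046.
The F1 is Z W / z w, so Z W is a parental gamete class with expected frequency (1 − r)/2 = 0.954/2 = 0.4770.
That is 0.4770 = 47.7% of the progeny.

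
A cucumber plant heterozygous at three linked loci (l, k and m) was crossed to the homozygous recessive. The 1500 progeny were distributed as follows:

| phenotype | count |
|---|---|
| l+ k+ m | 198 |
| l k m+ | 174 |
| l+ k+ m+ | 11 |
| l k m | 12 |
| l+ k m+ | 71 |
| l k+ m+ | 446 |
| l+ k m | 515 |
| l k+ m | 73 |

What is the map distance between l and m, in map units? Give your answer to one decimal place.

11.1 map units

The two most frequent reciprocal classes, l k+ m+ and l+ k m, are the parental types, so the F1 was l k+ m+ / l+ k m.
The two rarest classes, l+ k+ m+ and l k m, are the double crossovers. Comparing them with the parentals, only the l allele has switched, so l is the middle locus and the order is k – l – m.
Crossovers in the l–m interval produce the single-crossover classes l k+ m and l+ k m+ (73 + 71 = 144) plus the double crossovers (23).
RF(l–m) = (144 + 23) / 1500 = 167/1500 = 0.1113 → 11.1 map units.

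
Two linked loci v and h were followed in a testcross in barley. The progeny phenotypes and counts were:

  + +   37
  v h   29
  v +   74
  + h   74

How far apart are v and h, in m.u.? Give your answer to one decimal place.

30.8 m.u.

The two most frequent classes, + h (74) and v + (74), are the parental types, so the F1 was + h / v +.
The recombinant classes are + + and v h: 37 + 29 = 66.
Recombination frequency = 66/214 = 0.3084 ≈ 30.8%, i.e. 30.8 m.u.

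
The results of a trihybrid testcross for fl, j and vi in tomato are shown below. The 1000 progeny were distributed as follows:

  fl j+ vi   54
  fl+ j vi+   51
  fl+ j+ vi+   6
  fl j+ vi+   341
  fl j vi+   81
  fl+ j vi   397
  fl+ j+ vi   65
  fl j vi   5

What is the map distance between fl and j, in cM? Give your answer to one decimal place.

The two most frequent reciprocal classes, fl j+ vi+ and fl+ j vi, are the parental types, so the F1 was fl j+ vi+ / fl+ j vi.
The two rarest classes, fl+ j+ vi+ and fl j vi, are the double crossovers. Comparing them with the parentals, only the fl allele has switched, so fl is the middle locus and the order is j – fl – vi.
Crossovers in the j–fl interval produce the single-crossover classes fl j vi+ and fl+ j+ vi (81 + 65 = 146) plus the double crossovers (11).
RF(j–fl) = (146 + 11) / 1000 = 157/1000 = 0.1570 → 15.7 cM.

15.7 cM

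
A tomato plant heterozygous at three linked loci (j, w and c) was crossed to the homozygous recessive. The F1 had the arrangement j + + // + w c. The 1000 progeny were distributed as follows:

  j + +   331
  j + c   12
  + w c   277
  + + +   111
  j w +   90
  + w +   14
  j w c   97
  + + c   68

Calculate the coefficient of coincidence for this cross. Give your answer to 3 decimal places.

The two rarest classes, j + c and + w +, are the double crossovers. Comparing them with the parentals, only the c allele has switched, so c is the middle locus and the order is w – c – j.
w–c: (158 + 26)/1000 = 0.1840; c–j: (208 + 26)/1000 = 0.2340.
Expected DCO frequency = 0.1840 × 0.2340 ≈ 0.04306; observed = 26/1000 ≈ 0.02600.
Coefficient of coincidence = 0.02600/0.04306 ≈ 0.604.

0.604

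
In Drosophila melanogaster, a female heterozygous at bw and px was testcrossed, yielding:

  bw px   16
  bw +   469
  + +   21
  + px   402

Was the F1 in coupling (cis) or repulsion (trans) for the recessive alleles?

The two most frequent classes are + px (402) and bw + (469); these are the parental (non-recombinant) types.
So the F1 carried + px on one chromosome and bw + on the other — the recessive alleles are on opposite chromosomes (trans / repulsion).

trans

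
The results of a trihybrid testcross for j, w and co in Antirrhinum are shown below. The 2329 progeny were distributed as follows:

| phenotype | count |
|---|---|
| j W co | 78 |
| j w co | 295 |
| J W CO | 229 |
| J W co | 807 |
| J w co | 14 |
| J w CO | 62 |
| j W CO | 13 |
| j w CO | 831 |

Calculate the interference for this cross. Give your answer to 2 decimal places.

The two most frequent reciprocal classes, J W co and j w CO, are the parental types, so the F1 was J W co / j w CO.
The two rarest classes, J w co and j W CO, are the double crossovers. Comparing them with the parentals, only the w allele has switched, so w is the middle locus and the order is co – w – j.
co–w: (524 + 27)/2329 = 0.2366; w–j: (140 + 27)/2329 = 0.0717.
Expected DCO frequency = 0.2366 × 0.0717 ≈ 0.01696; observed = 27/2329 ≈ 0.01159.
Coefficient of coincidence = 0.01159/0.01696 ≈ 0.68; interference = 1 − 0.68 = 0.32.

0.32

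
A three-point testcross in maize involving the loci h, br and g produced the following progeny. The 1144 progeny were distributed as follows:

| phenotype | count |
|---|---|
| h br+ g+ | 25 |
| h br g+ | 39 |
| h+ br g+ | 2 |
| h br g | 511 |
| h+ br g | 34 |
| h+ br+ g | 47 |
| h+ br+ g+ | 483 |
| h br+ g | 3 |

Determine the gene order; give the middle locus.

br

The two most frequent reciprocal classes, h+ br+ g+ and h br g, are the parental types, so the F1 was h+ br+ g+ / h br g.
The two rarest classes, h+ br g+ and h br+ g, are the double crossovers. Comparing them with the parentals, only the br allele has switched, so br is the middle locus and the order is g – br – h.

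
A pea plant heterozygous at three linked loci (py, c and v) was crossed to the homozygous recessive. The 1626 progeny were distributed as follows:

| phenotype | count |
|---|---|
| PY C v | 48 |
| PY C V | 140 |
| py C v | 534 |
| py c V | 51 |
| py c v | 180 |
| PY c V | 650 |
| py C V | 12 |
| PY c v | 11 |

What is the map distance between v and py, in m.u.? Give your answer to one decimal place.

The two most frequent reciprocal classes, py C v and PY c V, are the parental types, so the F1 was py C v / PY c V.
The two rarest classes, py C V and PY c v, are the double crossovers. Comparing them with the parentals, only the v allele has switched, so v is the middle locus and the order is py – v – c.
Crossovers in the py–v interval produce the single-crossover classes PY C v and py c V (48 + 51 = 99) plus the double crossovers (23).
RF(py–v) = (99 + 23) / 1626 = 122/1626 = 0.0750 → 7.5 m.u.

7.5 m.u.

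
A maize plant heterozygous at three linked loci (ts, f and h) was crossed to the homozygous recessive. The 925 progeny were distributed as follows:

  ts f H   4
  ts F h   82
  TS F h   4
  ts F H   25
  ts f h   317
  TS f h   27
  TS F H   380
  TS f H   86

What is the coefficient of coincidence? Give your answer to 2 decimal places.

0.70

The two most frequent reciprocal classes, ts f h and TS F H, are the parental types, so the F1 was ts f h / TS F H.
The two rarest classes, ts f H and TS F h, are the double crossovers. Comparing them with the parentals, only the h allele has switched, so h is the middle locus and the order is f – h – ts.
f–h: (168 + 8)/925 = 0.1903; h–ts: (52 + 8)/925 = 0.0649.
Expected DCO frequency = 0.1903 × 0.0649 ≈ 0.01235; observed = 8/925 ≈ 0.00865.
Coefficient of coincidence = 0.00865/0.01235 ≈ 0.70.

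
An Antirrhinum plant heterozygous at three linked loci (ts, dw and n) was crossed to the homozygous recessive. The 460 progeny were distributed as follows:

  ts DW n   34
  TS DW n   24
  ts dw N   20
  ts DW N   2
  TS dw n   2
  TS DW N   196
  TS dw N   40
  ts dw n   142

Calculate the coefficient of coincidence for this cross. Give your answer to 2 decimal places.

0.49

The two most frequent reciprocal classes, TS DW N and ts dw n, are the parental types, so the F1 was TS DW N / ts dw n.
The two rarest classes, ts DW N and TS dw n, are the double crossovers. Comparing them with the parentals, only the ts allele has switched, so ts is the middle locus and the order is n – ts – dw.
n–ts: (44 + 4)/460 = 0.1043; ts–dw: (74 + 4)/460 = 0.1696.
Expected DCO frequency = 0.1043 × 0.1696 ≈ 0.01769; observed = 4/460 ≈ 0.00870.
Coefficient of coincidence = 0.00870/0.01769 ≈ 0.49.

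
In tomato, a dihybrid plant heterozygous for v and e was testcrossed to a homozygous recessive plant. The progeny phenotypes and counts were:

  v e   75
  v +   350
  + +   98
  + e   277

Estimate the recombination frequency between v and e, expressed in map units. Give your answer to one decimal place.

21.6 map units

The two most frequent classes, + e (277) and v + (350), are the parental types, so the F1 was + e / v +.
The recombinant classes are + + and v e: 98 + 75 = 173.
Recombination frequency = 173/800 = 0.2162 ≈ 21.6%, i.e. 21.6 map units.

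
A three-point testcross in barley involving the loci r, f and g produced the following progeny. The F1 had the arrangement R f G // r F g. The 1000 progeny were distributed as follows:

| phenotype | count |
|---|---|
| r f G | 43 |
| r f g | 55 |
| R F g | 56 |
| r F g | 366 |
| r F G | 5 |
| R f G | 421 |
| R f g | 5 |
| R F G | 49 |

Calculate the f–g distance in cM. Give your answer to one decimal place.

The two rarest classes, R f g and r F G, are the double crossovers. Comparing them with the parentals, only the g allele has switched, so g is the middle locus and the order is f – g – r.
Crossovers in the f–g interval produce the single-crossover classes R F G and r f g (49 + 55 = 104) plus the double crossovers (10).
RF(f–g) = (104 + 10) / 1000 = 114/1000 = 0.1140 → 11.4 cM.

11.4 cM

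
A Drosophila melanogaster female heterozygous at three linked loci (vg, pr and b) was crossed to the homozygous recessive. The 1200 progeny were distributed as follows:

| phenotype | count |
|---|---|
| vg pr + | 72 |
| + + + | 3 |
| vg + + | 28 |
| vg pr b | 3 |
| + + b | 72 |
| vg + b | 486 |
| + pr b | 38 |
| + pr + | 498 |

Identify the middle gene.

pr

The two most frequent reciprocal classes, vg + b and + pr +, are the parental types, so the F1 was vg + b / + pr +.
The two rarest classes, vg pr b and + + +, are the double crossovers. Comparing them with the parentals, only the pr allele has switched, so pr is the middle locus and the order is vg – pr – b.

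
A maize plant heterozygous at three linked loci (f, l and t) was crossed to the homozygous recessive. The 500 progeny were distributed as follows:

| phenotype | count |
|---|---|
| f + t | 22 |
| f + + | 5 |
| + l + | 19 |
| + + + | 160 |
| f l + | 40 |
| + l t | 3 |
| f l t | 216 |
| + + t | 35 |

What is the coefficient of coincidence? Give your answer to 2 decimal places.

The two most frequent reciprocal classes, f l t and + + +, are the parental types, so the F1 was f l t / + + +.
The two rarest classes, + l t and f + +, are the double crossovers. Comparing them with the parentals, only the f allele has switched, so f is the middle locus and the order is l – f – t.
l–f: (41 + 8)/500 = 0.0980; f–t: (75 + 8)/500 = 0.1660.
Expected DCO frequency = 0.0980 × 0.1660 ≈ 0.01627; observed = 8/500 ≈ 0.01600.
Coefficient of coincidence = 0.01600/0.01627 ≈ 0.98.

0.98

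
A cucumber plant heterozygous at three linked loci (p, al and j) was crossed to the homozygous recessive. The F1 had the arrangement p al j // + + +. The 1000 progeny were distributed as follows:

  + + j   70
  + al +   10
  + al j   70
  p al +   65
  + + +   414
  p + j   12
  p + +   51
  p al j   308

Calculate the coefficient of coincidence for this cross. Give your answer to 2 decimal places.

The two rarest classes, p + j and + al +, are the double crossovers. Comparing them with the parentals, only the al allele has switched, so al is the middle locus and the order is p – al – j.
p–al: (121 + 22)/1000 = 0.1430; al–j: (135 + 22)/1000 = 0.1570.
Expected DCO frequency = 0.1430 × 0.1570 ≈ 0.02245; observed = 22/1000 ≈ 0.02200.
Coefficient of coincidence = 0.02200/0.02245 ≈ 0.98.

0.98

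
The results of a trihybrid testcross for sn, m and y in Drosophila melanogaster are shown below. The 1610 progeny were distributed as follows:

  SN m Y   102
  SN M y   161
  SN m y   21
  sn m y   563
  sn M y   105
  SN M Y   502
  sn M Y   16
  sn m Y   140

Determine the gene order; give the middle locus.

The two most frequent reciprocal classes, sn m y and SN M Y, are the parental types, so the F1 was sn m y / SN M Y.
The two rarest classes, SN m y and sn M Y, are the double crossovers. Comparing them with the parentals, only the sn allele has switched, so sn is the middle locus and the order is m – sn – y.

sn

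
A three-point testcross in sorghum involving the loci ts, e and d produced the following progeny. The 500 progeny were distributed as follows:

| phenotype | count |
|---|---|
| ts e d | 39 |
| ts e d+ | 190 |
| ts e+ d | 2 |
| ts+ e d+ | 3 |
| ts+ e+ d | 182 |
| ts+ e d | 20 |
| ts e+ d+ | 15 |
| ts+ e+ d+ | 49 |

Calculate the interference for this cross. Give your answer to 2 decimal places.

The two most frequent reciprocal classes, ts e d+ and ts+ e+ d, are the parental types, so the F1 was ts e d+ / ts+ e+ d.
The two rarest classes, ts+ e d+ and ts e+ d, are the double crossovers. Comparing them with the parentals, only the ts allele has switched, so ts is the middle locus and the order is e – ts – d.
e–ts: (35 + 5)/500 = 0.0800; ts–d: (88 + 5)/500 = 0.1860.
Expected DCO frequency = 0.0800 × 0.1860 ≈ 0.01488; observed = 5/500 ≈ 0.01000.
Coefficient of coincidence = 0.01000/0.01488 ≈ 0.67; interference = 1 − 0.67 = 0.33.

0.33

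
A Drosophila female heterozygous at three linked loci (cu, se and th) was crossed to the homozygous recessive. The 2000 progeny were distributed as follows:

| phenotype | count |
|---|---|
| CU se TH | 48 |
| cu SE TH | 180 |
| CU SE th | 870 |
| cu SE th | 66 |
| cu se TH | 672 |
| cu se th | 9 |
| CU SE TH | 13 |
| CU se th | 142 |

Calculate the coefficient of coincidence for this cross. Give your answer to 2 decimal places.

0.94

The two most frequent reciprocal classes, cu se TH and CU SE th, are the parental types, so the F1 was cu se TH / CU SE th.
The two rarest classes, cu se th and CU SE TH, are the double crossovers. Comparing them with the parentals, only the th allele has switched, so th is the middle locus and the order is cu – th – se.
cu–th: (114 + 22)/2000 = 0.0680; th–se: (322 + 22)/2000 = 0.1720.
Expected DCO frequency = 0.0680 × 0.1720 ≈ 0.01170; observed = 22/2000 ≈ 0.01100.
Coefficient of coincidence = 0.01100/0.01170 ≈ 0.94.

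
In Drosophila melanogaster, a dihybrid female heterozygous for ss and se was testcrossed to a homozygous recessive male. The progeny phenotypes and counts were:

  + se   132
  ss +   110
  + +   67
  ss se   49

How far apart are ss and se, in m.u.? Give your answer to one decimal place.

32.4 m.u.

The two most frequent classes, + se (132) and ss + (110), are the parental types, so the F1 was + se / ss +.
The recombinant classes are + + and ss se: 67 + 49 = 116.
Recombination frequency = 116/358 = 0.3240 ≈ 32.4%, i.e. 32.4 m.u.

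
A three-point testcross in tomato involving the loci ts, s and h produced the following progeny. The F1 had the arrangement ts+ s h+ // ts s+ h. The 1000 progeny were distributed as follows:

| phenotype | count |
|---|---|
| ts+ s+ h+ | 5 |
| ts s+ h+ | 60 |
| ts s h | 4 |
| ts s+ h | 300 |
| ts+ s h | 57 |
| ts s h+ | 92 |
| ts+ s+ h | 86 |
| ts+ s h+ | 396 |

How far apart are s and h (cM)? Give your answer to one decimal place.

12.6 cM

The two rarest classes, ts+ s+ h+ and ts s h, are the double crossovers. Comparing them with the parentals, only the s allele has switched, so s is the middle locus and the order is h – s – ts.
Crossovers in the h–s interval produce the single-crossover classes ts+ s h and ts s+ h+ (57 + 60 = 117) plus the double crossovers (9).
RF(h–s) = (117 + 9) / 1000 = 126/1000 = 0.1260 → 12.6 cM.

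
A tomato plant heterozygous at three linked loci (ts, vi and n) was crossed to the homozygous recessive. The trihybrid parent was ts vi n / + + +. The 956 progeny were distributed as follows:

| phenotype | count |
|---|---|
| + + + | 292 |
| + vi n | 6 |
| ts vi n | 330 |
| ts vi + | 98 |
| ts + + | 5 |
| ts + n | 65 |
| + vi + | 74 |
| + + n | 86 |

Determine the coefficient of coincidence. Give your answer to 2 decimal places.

The two rarest classes, + vi n and ts + +, are the double crossovers. Comparing them with the parentals, only the ts allele has switched, so ts is the middle locus and the order is n – ts – vi.
n–ts: (184 + 11)/956 = 0.2040; ts–vi: (139 + 11)/956 = 0.1569.
Expected DCO frequency = 0.2040 × 0.1569 ≈ 0.03201; observed = 11/956 ≈ 0.01151.
Coefficient of coincidence = 0.01151/0.03201 ≈ 0.36.

0.36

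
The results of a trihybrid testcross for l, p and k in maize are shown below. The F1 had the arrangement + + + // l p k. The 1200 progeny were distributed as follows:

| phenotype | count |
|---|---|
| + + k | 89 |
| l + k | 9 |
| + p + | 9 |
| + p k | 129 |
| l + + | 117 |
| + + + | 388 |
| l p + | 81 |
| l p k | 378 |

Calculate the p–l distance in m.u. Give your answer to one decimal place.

22.0 m.u.

The two rarest classes, + p + and l + k, are the double crossovers. Comparing them with the parentals, only the p allele has switched, so p is the middle locus and the order is l – p – k.
Crossovers in the l–p interval produce the single-crossover classes l + + and + p k (117 + 129 = 246) plus the double crossovers (18).
RF(l–p) = (246 + 18) / 1200 = 264/1200 = 0.2200 → 22.0 m.u.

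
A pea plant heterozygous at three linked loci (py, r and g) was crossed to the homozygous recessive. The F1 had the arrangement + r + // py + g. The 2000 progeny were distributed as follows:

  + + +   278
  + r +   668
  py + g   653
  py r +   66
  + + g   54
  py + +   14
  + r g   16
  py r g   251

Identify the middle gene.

The two rarest classes, + r g and py + +, are the double crossovers. Comparing them with the parentals, only the g allele has switched, so g is the middle locus and the order is py – g – r.

g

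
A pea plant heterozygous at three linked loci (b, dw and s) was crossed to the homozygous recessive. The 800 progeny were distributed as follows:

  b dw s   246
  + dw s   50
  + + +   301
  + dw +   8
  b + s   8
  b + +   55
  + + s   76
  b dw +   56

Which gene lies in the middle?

dw

The two most frequent reciprocal classes, + + + and b dw s, are the parental types, so the F1 was + + + / b dw s.
The two rarest classes, + dw + and b + s, are the double crossovers. Comparing them with the parentals, only the dw allele has switched, so dw is the middle locus and the order is b – dw – s.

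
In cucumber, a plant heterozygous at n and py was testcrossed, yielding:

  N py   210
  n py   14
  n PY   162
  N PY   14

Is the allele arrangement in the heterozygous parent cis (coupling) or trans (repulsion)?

trans

The two most frequent classes are N py (210) and n PY (162); these are the parental (non-recombinant) types.
So the F1 carried N py on one chromosome and n PY on the other — the recessive alleles are on opposite chromosomes (trans / repulsion).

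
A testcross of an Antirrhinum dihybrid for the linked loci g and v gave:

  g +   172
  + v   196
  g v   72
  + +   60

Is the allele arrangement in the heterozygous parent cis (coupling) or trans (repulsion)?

trans

The two most frequent classes are + v (196) and g + (172); these are the parental (non-recombinant) types.
So the F1 carried + v on one chromosome and g + on the other — the recessive alleles are on opposite chromosomes (trans / repulsion).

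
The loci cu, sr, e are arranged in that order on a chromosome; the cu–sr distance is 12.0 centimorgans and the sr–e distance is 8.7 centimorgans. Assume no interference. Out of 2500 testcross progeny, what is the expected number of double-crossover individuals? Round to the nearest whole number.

26

Map distances give recombination frequencies of 0.120 and 0.087 for the two intervals.
With no interference, expected double-crossover frequency = 0.120 × 0.087 = 0.01044.
Expected number = 0.01044 × 2500 = 26.10 ≈ 26.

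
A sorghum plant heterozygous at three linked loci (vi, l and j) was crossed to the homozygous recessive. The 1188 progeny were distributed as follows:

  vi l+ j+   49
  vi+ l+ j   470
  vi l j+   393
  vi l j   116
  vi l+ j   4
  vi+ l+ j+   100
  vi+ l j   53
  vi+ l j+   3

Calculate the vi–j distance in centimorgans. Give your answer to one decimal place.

The two most frequent reciprocal classes, vi l j+ and vi+ l+ j, are the parental types, so the F1 was vi l j+ / vi+ l+ j.
The two rarest classes, vi+ l j+ and vi l+ j, are the double crossovers. Comparing them with the parentals, only the vi allele has switched, so vi is the middle locus and the order is l – vi – j.
Crossovers in the vi–j interval produce the single-crossover classes vi l j and vi+ l+ j+ (116 + 100 = 216) plus the double crossovers (7).
RF(vi–j) = (216 + 7) / 1188 = 223/1188 = 0.1877 → 18.8 centimorgans.

18.8 centimorgans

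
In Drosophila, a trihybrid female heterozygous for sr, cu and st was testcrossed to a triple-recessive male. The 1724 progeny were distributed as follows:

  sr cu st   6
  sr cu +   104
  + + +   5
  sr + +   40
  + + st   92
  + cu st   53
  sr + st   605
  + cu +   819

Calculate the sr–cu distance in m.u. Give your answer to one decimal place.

12.0 m.u.

The two most frequent reciprocal classes, + cu + and sr + st, are the parental types, so the F1 was + cu + / sr + st.
The two rarest classes, + + + and sr cu st, are the double crossovers. Comparing them with the parentals, only the cu allele has switched, so cu is the middle locus and the order is sr – cu – st.
Crossovers in the sr–cu interval produce the single-crossover classes sr cu + and + + st (104 + 92 = 196) plus the double crossovers (11).
RF(sr–cu) = (196 + 11) / 1724 = 207/1724 = 0.1201 → 12.0 m.u.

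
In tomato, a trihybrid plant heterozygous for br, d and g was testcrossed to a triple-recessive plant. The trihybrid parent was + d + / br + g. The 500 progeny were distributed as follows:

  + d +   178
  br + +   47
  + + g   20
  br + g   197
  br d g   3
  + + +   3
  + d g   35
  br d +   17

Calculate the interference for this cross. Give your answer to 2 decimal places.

0.21

The two rarest classes, + + + and br d g, are the double crossovers. Comparing them with the parentals, only the d allele has switched, so d is the middle locus and the order is br – d – g.
br–d: (37 + 6)/500 = 0.0860; d–g: (82 + 6)/500 = 0.1760.
Expected DCO frequency = 0.0860 × 0.1760 ≈ 0.01514; observed = 6/500 ≈ 0.01200.
Coefficient of coincidence = 0.01200/0.01514 ≈ 0.79; interference = 1 − 0.79 = 0.21.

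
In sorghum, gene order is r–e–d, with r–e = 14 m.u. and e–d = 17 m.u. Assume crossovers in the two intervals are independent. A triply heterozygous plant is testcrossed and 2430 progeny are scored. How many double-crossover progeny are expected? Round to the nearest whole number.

Map distances give recombination frequencies of 0.140 and 0.170 for the two intervals.
With no interference, expected double-crossover frequency = 0.140 × 0.170 = 0.02380.
Expected number = 0.02380 × 2430 = 57.83 ≈ 58.

58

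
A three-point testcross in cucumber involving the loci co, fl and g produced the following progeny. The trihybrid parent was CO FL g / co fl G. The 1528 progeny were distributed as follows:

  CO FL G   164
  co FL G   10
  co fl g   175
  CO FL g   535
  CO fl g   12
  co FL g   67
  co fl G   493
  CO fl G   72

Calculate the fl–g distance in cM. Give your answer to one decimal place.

23.6 cM

The two rarest classes, CO fl g and co FL G, are the double crossovers. Comparing them with the parentals, only the fl allele has switched, so fl is the middle locus and the order is co – fl – g.
Crossovers in the fl–g interval produce the single-crossover classes CO FL G and co fl g (164 + 175 = 339) plus the double crossovers (22).
RF(fl–g) = (339 + 22) / 1528 = 361/1528 = 0.2363 → 23.6 cM.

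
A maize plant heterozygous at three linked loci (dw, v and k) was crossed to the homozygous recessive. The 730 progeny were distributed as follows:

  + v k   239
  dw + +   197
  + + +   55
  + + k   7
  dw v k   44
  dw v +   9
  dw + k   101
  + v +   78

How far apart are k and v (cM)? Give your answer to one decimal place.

26.7 cM

The two most frequent reciprocal classes, dw + + and + v k, are the parental types, so the F1 was dw + + / + v k.
The two rarest classes, dw v + and + + k, are the double crossovers. Comparing them with the parentals, only the v allele has switched, so v is the middle locus and the order is k – v – dw.
Crossovers in the k–v interval produce the single-crossover classes dw + k and + v + (101 + 78 = 179) plus the double crossovers (16).
RF(k–v) = (179 + 16) / 730 = 195/730 = 0.2671 → 26.7 cM.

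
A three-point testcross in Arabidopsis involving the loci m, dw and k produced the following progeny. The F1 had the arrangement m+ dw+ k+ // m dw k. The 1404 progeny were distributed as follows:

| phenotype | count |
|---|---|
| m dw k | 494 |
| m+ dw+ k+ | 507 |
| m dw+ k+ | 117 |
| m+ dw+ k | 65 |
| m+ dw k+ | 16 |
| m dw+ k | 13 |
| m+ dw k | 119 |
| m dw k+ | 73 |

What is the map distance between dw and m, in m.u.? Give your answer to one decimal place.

The two rarest classes, m+ dw k+ and m dw+ k, are the double crossovers. Comparing them with the parentals, only the dw allele has switched, so dw is the middle locus and the order is k – dw – m.
Crossovers in the dw–m interval produce the single-crossover classes m dw+ k+ and m+ dw k (117 + 119 = 236) plus the double crossovers (29).
RF(dw–m) = (236 + 29) / 1404 = 265/1404 = 0.1887 → 18.9 m.u.

18.9 m.u.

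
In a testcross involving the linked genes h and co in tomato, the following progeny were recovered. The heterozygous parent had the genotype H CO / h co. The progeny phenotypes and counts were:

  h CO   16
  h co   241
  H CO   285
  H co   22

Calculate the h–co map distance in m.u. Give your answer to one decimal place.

The recombinant classes are H co and h CO: 22 + 16 = 38.
Recombination frequency = 38/564 = 0.0674 ≈ 6.7%, i.e. 6.7 m.u.

6.7 m.u.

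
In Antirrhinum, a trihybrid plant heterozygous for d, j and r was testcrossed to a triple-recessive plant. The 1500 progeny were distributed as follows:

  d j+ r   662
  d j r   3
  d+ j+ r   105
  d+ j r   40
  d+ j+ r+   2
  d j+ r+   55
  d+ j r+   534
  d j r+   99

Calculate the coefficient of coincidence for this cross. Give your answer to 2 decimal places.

The two most frequent reciprocal classes, d+ j r+ and d j+ r, are the parental types, so the F1 was d+ j r+ / d j+ r.
The two rarest classes, d+ j+ r+ and d j r, are the double crossovers. Comparing them with the parentals, only the j allele has switched, so j is the middle locus and the order is r – j – d.
r–j: (95 + 5)/1500 = 0.0667; j–d: (204 + 5)/1500 = 0.1393.
Expected DCO frequency = 0.0667 × 0.1393 ≈ 0.00929; observed = 5/1500 ≈ 0.00333.
Coefficient of coincidence = 0.00333/0.00929 ≈ 0.36.

0.36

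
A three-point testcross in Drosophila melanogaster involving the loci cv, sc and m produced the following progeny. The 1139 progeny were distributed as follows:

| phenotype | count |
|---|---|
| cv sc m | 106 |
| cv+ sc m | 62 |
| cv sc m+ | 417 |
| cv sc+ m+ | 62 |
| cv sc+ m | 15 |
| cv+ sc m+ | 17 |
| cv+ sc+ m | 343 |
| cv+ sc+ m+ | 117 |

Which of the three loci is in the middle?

The two most frequent reciprocal classes, cv+ sc+ m and cv sc m+, are the parental types, so the F1 was cv+ sc+ m / cv sc m+.
The two rarest classes, cv sc+ m and cv+ sc m+, are the double crossovers. Comparing them with the parentals, only the cv allele has switched, so cv is the middle locus and the order is sc – cv – m.

cv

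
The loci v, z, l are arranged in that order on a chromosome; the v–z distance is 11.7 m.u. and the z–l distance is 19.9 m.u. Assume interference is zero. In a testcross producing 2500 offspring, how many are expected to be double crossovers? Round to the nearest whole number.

Map distances give recombination frequencies of 0.117 and 0.199 for the two intervals.
With no interference, expected double-crossover frequency = 0.117 × 0.199 = 0.02328.
Expected number = 0.02328 × 2500 = 58.21 ≈ 58.

58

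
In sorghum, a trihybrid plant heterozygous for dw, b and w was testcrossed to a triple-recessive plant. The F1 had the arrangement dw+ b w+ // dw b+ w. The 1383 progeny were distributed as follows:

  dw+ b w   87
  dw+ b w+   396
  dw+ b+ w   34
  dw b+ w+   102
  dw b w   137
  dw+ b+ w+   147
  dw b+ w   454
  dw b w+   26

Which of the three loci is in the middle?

The two rarest classes, dw b w+ and dw+ b+ w, are the double crossovers. Comparing them with the parentals, only the dw allele has switched, so dw is the middle locus and the order is b – dw – w.

dw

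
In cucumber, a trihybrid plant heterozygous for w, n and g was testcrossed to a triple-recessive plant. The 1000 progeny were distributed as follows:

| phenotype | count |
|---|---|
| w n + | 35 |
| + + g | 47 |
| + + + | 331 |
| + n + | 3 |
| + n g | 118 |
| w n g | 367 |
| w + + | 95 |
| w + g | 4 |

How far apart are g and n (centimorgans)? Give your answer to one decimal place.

8.9 centimorgans

The two most frequent reciprocal classes, w n g and + + +, are the parental types, so the F1 was w n g / + + +.
The two rarest classes, w + g and + n +, are the double crossovers. Comparing them with the parentals, only the n allele has switched, so n is the middle locus and the order is w – n – g.
Crossovers in the n–g interval produce the single-crossover classes w n + and + + g (35 + 47 = 82) plus the double crossovers (7).
RF(n–g) = (82 + 7) / 1000 = 89/1000 = 0.0890 → 8.9 centimorgans.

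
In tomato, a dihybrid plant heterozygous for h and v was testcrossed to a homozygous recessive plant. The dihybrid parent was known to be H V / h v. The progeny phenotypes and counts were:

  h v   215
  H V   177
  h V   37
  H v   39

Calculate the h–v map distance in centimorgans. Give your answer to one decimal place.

The recombinant classes are H v and h V: 39 + 37 = 76.
Recombination frequency = 76/468 = 0.1624 ≈ 16.2%, i.e. 16.2 centimorgans.

16.2 centimorgans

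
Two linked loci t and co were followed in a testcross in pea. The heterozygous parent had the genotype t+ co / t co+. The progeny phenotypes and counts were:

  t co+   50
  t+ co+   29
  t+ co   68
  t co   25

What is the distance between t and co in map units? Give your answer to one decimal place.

31.4 map units

The recombinant classes are t+ co+ and t co: 29 + 25 = 54.
Recombination frequency = 54/172 = 0.3140 ≈ 31.4%, i.e. 31.4 map units.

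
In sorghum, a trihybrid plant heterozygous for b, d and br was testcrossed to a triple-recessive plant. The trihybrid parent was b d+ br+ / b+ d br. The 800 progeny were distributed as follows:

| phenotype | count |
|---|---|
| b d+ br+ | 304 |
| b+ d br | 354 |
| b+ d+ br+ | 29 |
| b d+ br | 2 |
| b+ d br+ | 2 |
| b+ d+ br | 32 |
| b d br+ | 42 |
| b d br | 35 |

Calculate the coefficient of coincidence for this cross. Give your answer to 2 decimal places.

0.60

The two rarest classes, b d+ br and b+ d br+, are the double crossovers. Comparing them with the parentals, only the br allele has switched, so br is the middle locus and the order is d – br – b.
d–br: (74 + 4)/800 = 0.0975; br–b: (64 + 4)/800 = 0.0850.
Expected DCO frequency = 0.0975 × 0.0850 ≈ 0.00829; observed = 4/800 ≈ 0.00500.
Coefficient of coincidence = 0.00500/0.00829 ≈ 0.60.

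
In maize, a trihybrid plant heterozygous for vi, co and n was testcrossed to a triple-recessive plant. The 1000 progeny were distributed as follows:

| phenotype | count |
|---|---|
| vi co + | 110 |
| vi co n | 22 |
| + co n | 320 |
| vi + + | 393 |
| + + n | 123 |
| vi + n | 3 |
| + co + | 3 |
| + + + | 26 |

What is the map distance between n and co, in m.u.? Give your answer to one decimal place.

The two most frequent reciprocal classes, + co n and vi + +, are the parental types, so the F1 was + co n / vi + +.
The two rarest classes, + co + and vi + n, are the double crossovers. Comparing them with the parentals, only the n allele has switched, so n is the middle locus and the order is co – n – vi.
Crossovers in the co–n interval produce the single-crossover classes + + n and vi co + (123 + 110 = 233) plus the double crossovers (6).
RF(co–n) = (233 + 6) / 1000 = 239/1000 = 0.2390 → 23.9 m.u.

23.9 m.u.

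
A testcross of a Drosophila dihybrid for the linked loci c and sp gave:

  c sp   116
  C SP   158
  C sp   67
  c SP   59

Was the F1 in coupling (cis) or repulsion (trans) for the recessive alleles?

cis

The two most frequent classes are C SP (158) and c sp (116); these are the parental (non-recombinant) types.
So the F1 carried C SP on one chromosome and c sp on the other — the recessive alleles are on the same chromosome (cis / coupling).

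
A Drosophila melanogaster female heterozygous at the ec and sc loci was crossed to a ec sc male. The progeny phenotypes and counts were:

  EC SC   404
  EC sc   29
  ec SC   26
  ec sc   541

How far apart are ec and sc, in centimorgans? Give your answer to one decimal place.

The two most frequent classes, EC SC (404) and ec sc (541), are the parental types, so the F1 was EC SC / ec sc.
The recombinant classes are EC sc and ec SC: 29 + 26 = 55.
Recombination frequency = 55/1000 = 0.0550 ≈ 5.5%, i.e. 5.5 centimorgans.

5.5 centimorgans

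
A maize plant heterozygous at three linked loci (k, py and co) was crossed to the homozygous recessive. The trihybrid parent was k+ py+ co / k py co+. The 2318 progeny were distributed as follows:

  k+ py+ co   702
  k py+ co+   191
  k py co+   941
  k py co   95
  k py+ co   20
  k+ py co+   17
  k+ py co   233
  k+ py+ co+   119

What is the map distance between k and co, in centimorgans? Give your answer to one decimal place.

The two rarest classes, k py+ co and k+ py co+, are the double crossovers. Comparing them with the parentals, only the k allele has switched, so k is the middle locus and the order is py – k – co.
Crossovers in the k–co interval produce the single-crossover classes k+ py+ co+ and k py co (119 + 95 = 214) plus the double crossovers (37).
RF(k–co) = (214 + 37) / 2318 = 251/2318 = 0.1083 → 10.8 centimorgans.

10.8 centimorgans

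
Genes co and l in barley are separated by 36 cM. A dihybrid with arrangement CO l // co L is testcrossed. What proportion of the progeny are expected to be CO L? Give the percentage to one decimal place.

A map distance of 36 cM corresponds to a recombination frequency of 0.360.
The F1 is CO l / co L, so CO L is a recombinant gamete class with expected frequency r/2 = 0.360/2 = 0.1800.
That is 0.1800 = 18.0% of the progeny.

18.0%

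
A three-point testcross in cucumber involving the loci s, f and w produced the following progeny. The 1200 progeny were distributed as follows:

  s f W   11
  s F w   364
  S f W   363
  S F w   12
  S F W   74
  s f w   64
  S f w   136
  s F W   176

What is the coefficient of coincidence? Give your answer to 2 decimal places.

0.51

The two most frequent reciprocal classes, S f W and s F w, are the parental types, so the F1 was S f W / s F w.
The two rarest classes, s f W and S F w, are the double crossovers. Comparing them with the parentals, only the s allele has switched, so s is the middle locus and the order is w – s – f.
w–s: (312 + 23)/1200 = 0.2792; s–f: (138 + 23)/1200 = 0.1342.
Expected DCO frequency = 0.2792 × 0.1342 ≈ 0.03747; observed = 23/1200 ≈ 0.01917.
Coefficient of coincidence = 0.01917/0.03747 ≈ 0.51.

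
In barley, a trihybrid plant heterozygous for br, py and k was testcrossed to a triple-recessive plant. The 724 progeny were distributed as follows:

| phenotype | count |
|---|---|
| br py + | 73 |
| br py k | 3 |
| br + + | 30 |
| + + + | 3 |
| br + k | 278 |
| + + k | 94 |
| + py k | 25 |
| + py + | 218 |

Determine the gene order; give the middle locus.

The two most frequent reciprocal classes, + py + and br + k, are the parental types, so the F1 was + py + / br + k.
The two rarest classes, + + + and br py k, are the double crossovers. Comparing them with the parentals, only the py allele has switched, so py is the middle locus and the order is k – py – br.

py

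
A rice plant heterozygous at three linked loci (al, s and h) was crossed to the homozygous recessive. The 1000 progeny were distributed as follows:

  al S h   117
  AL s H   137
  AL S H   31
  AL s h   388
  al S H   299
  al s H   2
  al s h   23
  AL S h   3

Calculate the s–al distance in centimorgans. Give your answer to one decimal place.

The two most frequent reciprocal classes, AL s h and al S H, are the parental types, so the F1 was AL s h / al S H.
The two rarest classes, AL S h and al s H, are the double crossovers. Comparing them with the parentals, only the s allele has switched, so s is the middle locus and the order is h – s – al.
Crossovers in the s–al interval produce the single-crossover classes al s h and AL S H (23 + 31 = 54) plus the double crossovers (5).
RF(s–al) = (54 + 5) / 1000 = 59/1000 = 0.0590 → 5.9 centimorgans.

5.9 centimorgans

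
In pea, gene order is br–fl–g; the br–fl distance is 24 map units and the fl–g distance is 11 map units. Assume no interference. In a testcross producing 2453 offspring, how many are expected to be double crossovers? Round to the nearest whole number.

65

Map distances give recombination frequencies of 0.240 and 0.110 for the two intervals.
With no interference, expected double-crossover frequency = 0.240 × 0.110 = 0.02640.
Expected number = 0.02640 × 2453 = 64.76 ≈ 65.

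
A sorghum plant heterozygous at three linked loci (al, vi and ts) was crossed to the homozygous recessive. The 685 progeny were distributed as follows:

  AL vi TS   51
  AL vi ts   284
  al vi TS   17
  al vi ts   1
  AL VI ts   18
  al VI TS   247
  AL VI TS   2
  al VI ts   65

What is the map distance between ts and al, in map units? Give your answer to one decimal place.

17.4 map units

The two most frequent reciprocal classes, al VI TS and AL vi ts, are the parental types, so the F1 was al VI TS / AL vi ts.
The two rarest classes, AL VI TS and al vi ts, are the double crossovers. Comparing them with the parentals, only the al allele has switched, so al is the middle locus and the order is vi – al – ts.
Crossovers in the al–ts interval produce the single-crossover classes al VI ts and AL vi TS (65 + 51 = 116) plus the double crossovers (3).
RF(al–ts) = (116 + 3) / 685 = 119/685 = 0.1737 → 17.4 map units.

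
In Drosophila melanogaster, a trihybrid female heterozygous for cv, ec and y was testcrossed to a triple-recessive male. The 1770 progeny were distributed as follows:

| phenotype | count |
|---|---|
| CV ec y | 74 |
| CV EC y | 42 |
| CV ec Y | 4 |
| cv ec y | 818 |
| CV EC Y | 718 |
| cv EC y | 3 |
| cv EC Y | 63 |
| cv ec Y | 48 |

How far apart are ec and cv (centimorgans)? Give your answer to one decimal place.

The two most frequent reciprocal classes, cv ec y and CV EC Y, are the parental types, so the F1 was cv ec y / CV EC Y.
The two rarest classes, cv EC y and CV ec Y, are the double crossovers. Comparing them with the parentals, only the ec allele has switched, so ec is the middle locus and the order is cv – ec – y.
Crossovers in the cv–ec interval produce the single-crossover classes CV ec y and cv EC Y (74 + 63 = 137) plus the double crossovers (7).
RF(cv–ec) = (137 + 7) / 1770 = 144/1770 = 0.0814 → 8.1 centimorgans.

8.1 centimorgans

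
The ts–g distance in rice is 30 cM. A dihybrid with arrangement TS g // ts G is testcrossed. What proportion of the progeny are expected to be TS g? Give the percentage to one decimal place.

35.0%

A map distance of 30 cM corresponds to a recombination frequency of 0.300.
The F1 is TS g / ts G, so TS g is a parental gamete class with expected frequency (1 − r)/2 = 0.700/2 = 0.3500.
That is 0.3500 = 35.0% of the progeny.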